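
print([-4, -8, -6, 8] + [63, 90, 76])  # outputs [-4, -8, -6, 8, 63, 90, 76]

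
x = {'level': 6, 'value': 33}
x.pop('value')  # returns 33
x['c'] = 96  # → {'level': 6, 'c': 96}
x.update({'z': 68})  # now {'level': 6, 'c': 96, 'z': 68}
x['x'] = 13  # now {'level': 6, 'c': 96, 'z': 68, 'x': 13}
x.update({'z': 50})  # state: {'level': 6, 'c': 96, 'z': 50, 'x': 13}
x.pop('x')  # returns 13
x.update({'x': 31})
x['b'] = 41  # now {'level': 6, 'c': 96, 'z': 50, 'x': 31, 'b': 41}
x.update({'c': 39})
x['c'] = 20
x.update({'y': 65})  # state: {'level': 6, 'c': 20, 'z': 50, 'x': 31, 'b': 41, 'y': 65}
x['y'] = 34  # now {'level': 6, 'c': 20, 'z': 50, 'x': 31, 'b': 41, 'y': 34}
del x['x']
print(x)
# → {'level': 6, 'c': 20, 'z': 50, 'b': 41, 'y': 34}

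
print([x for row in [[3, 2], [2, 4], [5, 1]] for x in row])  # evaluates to [3, 2, 2, 4, 5, 1]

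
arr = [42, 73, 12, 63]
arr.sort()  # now [12, 42, 63, 73]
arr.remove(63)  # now [12, 42, 73]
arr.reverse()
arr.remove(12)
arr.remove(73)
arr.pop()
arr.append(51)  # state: [51]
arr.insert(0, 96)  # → [96, 51]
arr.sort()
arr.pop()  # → 96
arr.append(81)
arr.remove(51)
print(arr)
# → [81]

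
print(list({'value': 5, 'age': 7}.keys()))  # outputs ['value', 'age']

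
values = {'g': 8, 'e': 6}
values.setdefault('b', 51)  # 51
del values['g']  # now {'e': 6, 'b': 51}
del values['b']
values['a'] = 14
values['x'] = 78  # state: {'e': 6, 'a': 14, 'x': 78}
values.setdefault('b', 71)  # 71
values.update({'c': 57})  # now {'e': 6, 'a': 14, 'x': 78, 'b': 71, 'c': 57}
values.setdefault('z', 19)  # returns 19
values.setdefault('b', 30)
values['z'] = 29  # {'e': 6, 'a': 14, 'x': 78, 'b': 71, 'c': 57, 'z': 29}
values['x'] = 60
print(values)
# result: {'e': 6, 'a': 14, 'x': 60, 'b': 71, 'c': 57, 'z': 29}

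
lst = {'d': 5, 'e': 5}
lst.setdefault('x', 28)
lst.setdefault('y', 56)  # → 56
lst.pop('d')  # 5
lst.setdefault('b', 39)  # 39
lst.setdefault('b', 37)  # 39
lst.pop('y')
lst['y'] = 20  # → {'e': 5, 'x': 28, 'b': 39, 'y': 20}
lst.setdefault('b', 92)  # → 39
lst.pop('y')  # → 20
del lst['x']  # {'e': 5, 'b': 39}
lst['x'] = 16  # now {'e': 5, 'b': 39, 'x': 16}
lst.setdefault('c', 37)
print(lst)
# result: {'e': 5, 'b': 39, 'x': 16, 'c': 37}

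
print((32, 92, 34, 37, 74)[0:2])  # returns (32, 92)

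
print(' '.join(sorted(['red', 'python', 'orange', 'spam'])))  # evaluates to orange python red spam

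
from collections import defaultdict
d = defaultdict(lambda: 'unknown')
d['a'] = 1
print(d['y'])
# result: unknown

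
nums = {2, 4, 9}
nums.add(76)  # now {2, 4, 9, 76}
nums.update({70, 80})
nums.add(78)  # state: {2, 4, 9, 70, 76, 78, 80}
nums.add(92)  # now {2, 4, 9, 70, 76, 78, 80, 92}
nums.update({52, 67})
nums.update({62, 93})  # {2, 4, 9, 52, 62, 67, 70, 76, 78, 80, 92, 93}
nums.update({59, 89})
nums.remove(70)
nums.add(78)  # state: {2, 4, 9, 52, 59, 62, 67, 76, 78, 80, 89, 92, 93}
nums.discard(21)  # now {2, 4, 9, 52, 59, 62, 67, 76, 78, 80, 89, 92, 93}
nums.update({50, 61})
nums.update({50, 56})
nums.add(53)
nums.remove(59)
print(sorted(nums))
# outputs [2, 4, 9, 50, 52, 53, 56, 61, 62, 67, 76, 78, 80, 89, 92, 93]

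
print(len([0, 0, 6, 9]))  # 4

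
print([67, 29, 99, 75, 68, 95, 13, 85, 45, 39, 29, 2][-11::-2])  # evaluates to [29]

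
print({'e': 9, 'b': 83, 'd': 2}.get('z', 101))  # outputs 101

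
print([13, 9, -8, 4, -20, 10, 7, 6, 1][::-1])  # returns [1, 6, 7, 10, -20, 4, -8, 9, 13]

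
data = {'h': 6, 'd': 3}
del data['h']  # {'d': 3}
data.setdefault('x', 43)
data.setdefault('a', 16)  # 16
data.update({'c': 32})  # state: {'d': 3, 'x': 43, 'a': 16, 'c': 32}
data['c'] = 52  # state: {'d': 3, 'x': 43, 'a': 16, 'c': 52}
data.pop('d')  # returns 3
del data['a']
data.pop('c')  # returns 52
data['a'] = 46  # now {'x': 43, 'a': 46}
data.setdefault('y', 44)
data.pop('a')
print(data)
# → {'x': 43, 'y': 44}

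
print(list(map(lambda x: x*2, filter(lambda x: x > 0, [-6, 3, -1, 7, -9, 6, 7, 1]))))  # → [6, 14, 12, 14, 2]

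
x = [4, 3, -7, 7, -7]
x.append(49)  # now [4, 3, -7, 7, -7, 49]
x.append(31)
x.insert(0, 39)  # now [39, 4, 3, -7, 7, -7, 49, 31]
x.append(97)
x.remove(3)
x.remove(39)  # [4, -7, 7, -7, 49, 31, 97]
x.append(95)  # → [4, -7, 7, -7, 49, 31, 97, 95]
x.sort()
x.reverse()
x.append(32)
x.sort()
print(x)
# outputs [-7, -7, 4, 7, 31, 32, 49, 95, 97]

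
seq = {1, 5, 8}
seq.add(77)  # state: {1, 5, 8, 77}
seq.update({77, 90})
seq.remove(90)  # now {1, 5, 8, 77}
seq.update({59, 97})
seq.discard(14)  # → {1, 5, 8, 59, 77, 97}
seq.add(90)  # {1, 5, 8, 59, 77, 90, 97}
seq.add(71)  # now {1, 5, 8, 59, 71, 77, 90, 97}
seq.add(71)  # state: {1, 5, 8, 59, 71, 77, 90, 97}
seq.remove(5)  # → {1, 8, 59, 71, 77, 90, 97}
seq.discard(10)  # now {1, 8, 59, 71, 77, 90, 97}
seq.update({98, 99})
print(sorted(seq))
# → [1, 8, 59, 71, 77, 90, 97, 98, 99]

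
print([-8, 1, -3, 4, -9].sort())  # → None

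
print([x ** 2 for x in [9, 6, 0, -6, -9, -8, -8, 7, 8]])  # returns [81, 36, 0, 36, 81, 64, 64, 49, 64]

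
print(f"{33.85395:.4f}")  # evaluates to 33.8539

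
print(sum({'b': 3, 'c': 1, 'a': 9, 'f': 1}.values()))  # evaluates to 14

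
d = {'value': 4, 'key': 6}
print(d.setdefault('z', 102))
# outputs 102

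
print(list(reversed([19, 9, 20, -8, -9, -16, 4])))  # [4, -16, -9, -8, 20, 9, 19]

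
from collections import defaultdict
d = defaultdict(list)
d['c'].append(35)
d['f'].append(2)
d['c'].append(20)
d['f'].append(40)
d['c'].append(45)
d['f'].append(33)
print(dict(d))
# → {'c': [35, 20, 45], 'f': [2, 40, 33]}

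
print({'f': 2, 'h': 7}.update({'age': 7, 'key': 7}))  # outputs None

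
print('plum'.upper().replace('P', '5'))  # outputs 5LUM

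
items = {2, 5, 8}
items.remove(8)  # {2, 5}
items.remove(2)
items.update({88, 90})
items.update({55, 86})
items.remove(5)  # {55, 86, 88, 90}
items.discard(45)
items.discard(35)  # {55, 86, 88, 90}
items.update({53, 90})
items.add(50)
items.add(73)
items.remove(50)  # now {53, 55, 73, 86, 88, 90}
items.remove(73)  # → {53, 55, 86, 88, 90}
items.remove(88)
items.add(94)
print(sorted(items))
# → [53, 55, 86, 90, 94]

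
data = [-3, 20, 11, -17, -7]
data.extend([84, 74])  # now [-3, 20, 11, -17, -7, 84, 74]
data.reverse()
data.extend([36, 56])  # [74, 84, -7, -17, 11, 20, -3, 36, 56]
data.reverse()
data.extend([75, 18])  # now [56, 36, -3, 20, 11, -17, -7, 84, 74, 75, 18]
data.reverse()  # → [18, 75, 74, 84, -7, -17, 11, 20, -3, 36, 56]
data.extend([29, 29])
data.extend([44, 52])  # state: [18, 75, 74, 84, -7, -17, 11, 20, -3, 36, 56, 29, 29, 44, 52]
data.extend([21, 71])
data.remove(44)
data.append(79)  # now [18, 75, 74, 84, -7, -17, 11, 20, -3, 36, 56, 29, 29, 52, 21, 71, 79]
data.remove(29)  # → [18, 75, 74, 84, -7, -17, 11, 20, -3, 36, 56, 29, 52, 21, 71, 79]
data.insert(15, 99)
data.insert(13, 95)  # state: [18, 75, 74, 84, -7, -17, 11, 20, -3, 36, 56, 29, 52, 95, 21, 71, 99, 79]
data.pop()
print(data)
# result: [18, 75, 74, 84, -7, -17, 11, 20, -3, 36, 56, 29, 52, 95, 21, 71, 99]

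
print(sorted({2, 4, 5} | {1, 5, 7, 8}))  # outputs [1, 2, 4, 5, 7, 8]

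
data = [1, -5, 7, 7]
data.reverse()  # [7, 7, -5, 1]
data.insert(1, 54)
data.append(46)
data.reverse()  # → [46, 1, -5, 7, 54, 7]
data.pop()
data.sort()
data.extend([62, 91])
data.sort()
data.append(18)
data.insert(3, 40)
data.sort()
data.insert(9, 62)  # [-5, 1, 7, 18, 40, 46, 54, 62, 91, 62]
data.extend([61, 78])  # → [-5, 1, 7, 18, 40, 46, 54, 62, 91, 62, 61, 78]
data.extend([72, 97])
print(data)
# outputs [-5, 1, 7, 18, 40, 46, 54, 62, 91, 62, 61, 78, 72, 97]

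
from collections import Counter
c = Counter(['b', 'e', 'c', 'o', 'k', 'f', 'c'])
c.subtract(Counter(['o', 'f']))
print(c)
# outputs Counter({'c': 2, 'b': 1, 'e': 1, 'k': 1, 'o': 0, 'f': 0})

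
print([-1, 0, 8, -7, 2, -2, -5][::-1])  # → [-5, -2, 2, -7, 8, 0, -1]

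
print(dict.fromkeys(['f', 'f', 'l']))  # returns {'f': None, 'l': None}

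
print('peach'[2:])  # ach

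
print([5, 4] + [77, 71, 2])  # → [5, 4, 77, 71, 2]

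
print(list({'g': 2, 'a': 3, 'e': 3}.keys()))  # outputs ['g', 'a', 'e']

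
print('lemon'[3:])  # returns on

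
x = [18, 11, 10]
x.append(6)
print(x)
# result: [18, 11, 10, 6]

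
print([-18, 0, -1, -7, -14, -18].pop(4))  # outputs -14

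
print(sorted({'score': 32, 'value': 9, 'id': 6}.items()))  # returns [('id', 6), ('score', 32), ('value', 9)]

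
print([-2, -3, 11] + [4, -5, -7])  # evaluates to [-2, -3, 11, 4, -5, -7]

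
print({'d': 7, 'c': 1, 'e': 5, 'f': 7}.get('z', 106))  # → 106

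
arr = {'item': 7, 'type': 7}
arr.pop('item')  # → 7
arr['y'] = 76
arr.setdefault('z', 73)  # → 73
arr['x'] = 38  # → {'type': 7, 'y': 76, 'z': 73, 'x': 38}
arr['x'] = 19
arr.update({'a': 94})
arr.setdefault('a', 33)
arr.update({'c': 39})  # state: {'type': 7, 'y': 76, 'z': 73, 'x': 19, 'a': 94, 'c': 39}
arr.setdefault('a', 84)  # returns 94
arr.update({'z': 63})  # {'type': 7, 'y': 76, 'z': 63, 'x': 19, 'a': 94, 'c': 39}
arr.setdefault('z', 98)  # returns 63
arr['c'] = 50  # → {'type': 7, 'y': 76, 'z': 63, 'x': 19, 'a': 94, 'c': 50}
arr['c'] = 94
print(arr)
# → {'type': 7, 'y': 76, 'z': 63, 'x': 19, 'a': 94, 'c': 94}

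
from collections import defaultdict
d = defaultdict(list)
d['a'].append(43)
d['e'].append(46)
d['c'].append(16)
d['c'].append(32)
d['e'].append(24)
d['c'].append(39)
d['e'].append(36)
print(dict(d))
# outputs {'a': [43], 'e': [46, 24, 36], 'c': [16, 32, 39]}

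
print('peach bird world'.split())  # ['peach', 'bird', 'world']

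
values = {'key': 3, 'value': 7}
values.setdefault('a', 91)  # 91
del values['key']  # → {'value': 7, 'a': 91}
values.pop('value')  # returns 7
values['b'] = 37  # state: {'a': 91, 'b': 37}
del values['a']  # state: {'b': 37}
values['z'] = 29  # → {'b': 37, 'z': 29}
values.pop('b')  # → 37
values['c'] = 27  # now {'z': 29, 'c': 27}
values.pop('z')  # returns 29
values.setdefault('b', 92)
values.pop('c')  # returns 27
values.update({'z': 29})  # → {'b': 92, 'z': 29}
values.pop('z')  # 29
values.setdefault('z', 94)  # 94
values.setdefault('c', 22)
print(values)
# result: {'b': 92, 'z': 94, 'c': 22}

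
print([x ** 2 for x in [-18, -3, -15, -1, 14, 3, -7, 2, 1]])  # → [324, 9, 225, 1, 196, 9, 49, 4, 1]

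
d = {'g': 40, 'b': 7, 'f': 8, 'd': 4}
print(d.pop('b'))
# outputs 7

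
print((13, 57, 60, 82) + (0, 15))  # (13, 57, 60, 82, 0, 15)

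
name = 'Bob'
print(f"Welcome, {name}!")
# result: Welcome, Bob!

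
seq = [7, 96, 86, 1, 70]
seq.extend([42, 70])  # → [7, 96, 86, 1, 70, 42, 70]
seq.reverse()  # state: [70, 42, 70, 1, 86, 96, 7]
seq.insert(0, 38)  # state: [38, 70, 42, 70, 1, 86, 96, 7]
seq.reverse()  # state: [7, 96, 86, 1, 70, 42, 70, 38]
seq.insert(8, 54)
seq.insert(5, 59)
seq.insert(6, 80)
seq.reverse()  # [54, 38, 70, 42, 80, 59, 70, 1, 86, 96, 7]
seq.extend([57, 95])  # [54, 38, 70, 42, 80, 59, 70, 1, 86, 96, 7, 57, 95]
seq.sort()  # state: [1, 7, 38, 42, 54, 57, 59, 70, 70, 80, 86, 95, 96]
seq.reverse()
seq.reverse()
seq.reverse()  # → [96, 95, 86, 80, 70, 70, 59, 57, 54, 42, 38, 7, 1]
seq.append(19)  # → [96, 95, 86, 80, 70, 70, 59, 57, 54, 42, 38, 7, 1, 19]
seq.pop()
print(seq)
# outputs [96, 95, 86, 80, 70, 70, 59, 57, 54, 42, 38, 7, 1]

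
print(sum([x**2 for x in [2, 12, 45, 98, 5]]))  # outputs 11802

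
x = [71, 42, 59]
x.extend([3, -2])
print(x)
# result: [71, 42, 59, 3, -2]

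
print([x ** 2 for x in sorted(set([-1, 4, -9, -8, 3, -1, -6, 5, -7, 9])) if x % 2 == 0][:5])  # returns [64, 36, 16]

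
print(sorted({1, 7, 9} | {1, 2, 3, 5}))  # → [1, 2, 3, 5, 7, 9]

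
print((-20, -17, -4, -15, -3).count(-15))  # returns 1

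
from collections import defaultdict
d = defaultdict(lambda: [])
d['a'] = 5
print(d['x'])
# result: []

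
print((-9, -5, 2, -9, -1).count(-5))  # 1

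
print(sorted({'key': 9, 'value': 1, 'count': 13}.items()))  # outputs [('count', 13), ('key', 9), ('value', 1)]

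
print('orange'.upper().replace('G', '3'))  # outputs ORAN3E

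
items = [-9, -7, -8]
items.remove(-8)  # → [-9, -7]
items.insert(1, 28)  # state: [-9, 28, -7]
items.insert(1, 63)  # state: [-9, 63, 28, -7]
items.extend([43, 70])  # [-9, 63, 28, -7, 43, 70]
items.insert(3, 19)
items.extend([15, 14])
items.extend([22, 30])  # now [-9, 63, 28, 19, -7, 43, 70, 15, 14, 22, 30]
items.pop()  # 30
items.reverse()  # [22, 14, 15, 70, 43, -7, 19, 28, 63, -9]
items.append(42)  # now [22, 14, 15, 70, 43, -7, 19, 28, 63, -9, 42]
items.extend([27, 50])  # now [22, 14, 15, 70, 43, -7, 19, 28, 63, -9, 42, 27, 50]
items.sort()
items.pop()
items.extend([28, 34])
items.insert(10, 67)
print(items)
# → [-9, -7, 14, 15, 19, 22, 27, 28, 42, 43, 67, 50, 63, 28, 34]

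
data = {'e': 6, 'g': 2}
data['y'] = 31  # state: {'e': 6, 'g': 2, 'y': 31}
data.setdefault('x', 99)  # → 99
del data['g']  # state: {'e': 6, 'y': 31, 'x': 99}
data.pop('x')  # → 99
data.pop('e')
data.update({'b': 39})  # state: {'y': 31, 'b': 39}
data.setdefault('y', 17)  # 31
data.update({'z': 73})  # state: {'y': 31, 'b': 39, 'z': 73}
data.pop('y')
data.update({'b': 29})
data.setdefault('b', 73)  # 29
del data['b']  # {'z': 73}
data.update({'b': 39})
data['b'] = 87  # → {'z': 73, 'b': 87}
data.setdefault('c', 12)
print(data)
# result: {'z': 73, 'b': 87, 'c': 12}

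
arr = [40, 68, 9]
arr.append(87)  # [40, 68, 9, 87]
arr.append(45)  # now [40, 68, 9, 87, 45]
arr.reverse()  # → [45, 87, 9, 68, 40]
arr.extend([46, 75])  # [45, 87, 9, 68, 40, 46, 75]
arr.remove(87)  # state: [45, 9, 68, 40, 46, 75]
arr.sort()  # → [9, 40, 45, 46, 68, 75]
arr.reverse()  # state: [75, 68, 46, 45, 40, 9]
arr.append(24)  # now [75, 68, 46, 45, 40, 9, 24]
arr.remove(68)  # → [75, 46, 45, 40, 9, 24]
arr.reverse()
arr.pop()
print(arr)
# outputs [24, 9, 40, 45, 46]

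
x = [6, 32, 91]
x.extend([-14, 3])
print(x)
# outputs [6, 32, 91, -14, 3]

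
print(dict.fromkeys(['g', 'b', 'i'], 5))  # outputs {'g': 5, 'b': 5, 'i': 5}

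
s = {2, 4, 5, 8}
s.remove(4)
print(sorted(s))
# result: [2, 5, 8]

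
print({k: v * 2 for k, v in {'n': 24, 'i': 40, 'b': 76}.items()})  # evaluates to {'n': 48, 'i': 80, 'b': 152}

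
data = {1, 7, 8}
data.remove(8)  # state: {1, 7}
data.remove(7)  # {1}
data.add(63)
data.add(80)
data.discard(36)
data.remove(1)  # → {63, 80}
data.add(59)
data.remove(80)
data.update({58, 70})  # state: {58, 59, 63, 70}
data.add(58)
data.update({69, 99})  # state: {58, 59, 63, 69, 70, 99}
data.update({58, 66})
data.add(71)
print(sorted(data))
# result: [58, 59, 63, 66, 69, 70, 71, 99]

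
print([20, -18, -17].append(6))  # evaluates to None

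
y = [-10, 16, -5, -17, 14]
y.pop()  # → 14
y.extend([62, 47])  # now [-10, 16, -5, -17, 62, 47]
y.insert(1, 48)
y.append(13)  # [-10, 48, 16, -5, -17, 62, 47, 13]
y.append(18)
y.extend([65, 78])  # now [-10, 48, 16, -5, -17, 62, 47, 13, 18, 65, 78]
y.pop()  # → 78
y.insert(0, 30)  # [30, -10, 48, 16, -5, -17, 62, 47, 13, 18, 65]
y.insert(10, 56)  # [30, -10, 48, 16, -5, -17, 62, 47, 13, 18, 56, 65]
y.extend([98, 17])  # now [30, -10, 48, 16, -5, -17, 62, 47, 13, 18, 56, 65, 98, 17]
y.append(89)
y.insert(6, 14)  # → [30, -10, 48, 16, -5, -17, 14, 62, 47, 13, 18, 56, 65, 98, 17, 89]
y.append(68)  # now [30, -10, 48, 16, -5, -17, 14, 62, 47, 13, 18, 56, 65, 98, 17, 89, 68]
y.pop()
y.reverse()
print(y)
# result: [89, 17, 98, 65, 56, 18, 13, 47, 62, 14, -17, -5, 16, 48, -10, 30]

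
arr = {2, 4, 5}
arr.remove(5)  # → {2, 4}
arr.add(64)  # {2, 4, 64}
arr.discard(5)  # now {2, 4, 64}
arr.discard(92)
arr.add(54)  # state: {2, 4, 54, 64}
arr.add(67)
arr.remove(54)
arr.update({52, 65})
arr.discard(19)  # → {2, 4, 52, 64, 65, 67}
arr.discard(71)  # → {2, 4, 52, 64, 65, 67}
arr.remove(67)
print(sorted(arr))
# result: [2, 4, 52, 64, 65]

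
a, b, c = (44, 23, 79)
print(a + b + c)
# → 146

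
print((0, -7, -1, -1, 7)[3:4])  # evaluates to (-1,)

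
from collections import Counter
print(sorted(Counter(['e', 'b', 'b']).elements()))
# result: ['b', 'b', 'e']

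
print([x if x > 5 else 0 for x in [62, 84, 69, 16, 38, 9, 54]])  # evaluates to [62, 84, 69, 16, 38, 9, 54]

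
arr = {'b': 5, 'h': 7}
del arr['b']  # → {'h': 7}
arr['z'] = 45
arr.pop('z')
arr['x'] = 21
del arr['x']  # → {'h': 7}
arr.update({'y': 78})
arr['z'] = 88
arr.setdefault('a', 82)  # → 82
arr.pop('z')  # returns 88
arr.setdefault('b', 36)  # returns 36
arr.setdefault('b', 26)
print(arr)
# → {'h': 7, 'y': 78, 'a': 82, 'b': 36}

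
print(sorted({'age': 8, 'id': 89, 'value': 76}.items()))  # [('age', 8), ('id', 89), ('value', 76)]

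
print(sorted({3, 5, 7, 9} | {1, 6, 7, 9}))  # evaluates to [1, 3, 5, 6, 7, 9]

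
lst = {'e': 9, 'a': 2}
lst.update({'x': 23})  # {'e': 9, 'a': 2, 'x': 23}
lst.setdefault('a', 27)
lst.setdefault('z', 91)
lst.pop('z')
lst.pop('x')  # 23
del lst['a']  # {'e': 9}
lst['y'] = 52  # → {'e': 9, 'y': 52}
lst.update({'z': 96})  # {'e': 9, 'y': 52, 'z': 96}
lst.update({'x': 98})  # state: {'e': 9, 'y': 52, 'z': 96, 'x': 98}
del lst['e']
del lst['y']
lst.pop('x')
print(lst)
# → {'z': 96}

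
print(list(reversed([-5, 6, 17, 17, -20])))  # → [-20, 17, 17, 6, -5]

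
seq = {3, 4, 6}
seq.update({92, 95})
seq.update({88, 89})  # {3, 4, 6, 88, 89, 92, 95}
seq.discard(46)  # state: {3, 4, 6, 88, 89, 92, 95}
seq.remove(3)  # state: {4, 6, 88, 89, 92, 95}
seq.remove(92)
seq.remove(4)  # {6, 88, 89, 95}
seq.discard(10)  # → {6, 88, 89, 95}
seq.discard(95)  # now {6, 88, 89}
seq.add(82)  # {6, 82, 88, 89}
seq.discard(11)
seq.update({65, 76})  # {6, 65, 76, 82, 88, 89}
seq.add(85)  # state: {6, 65, 76, 82, 85, 88, 89}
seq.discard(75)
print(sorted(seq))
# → [6, 65, 76, 82, 85, 88, 89]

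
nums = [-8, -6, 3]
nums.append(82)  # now [-8, -6, 3, 82]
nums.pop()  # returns 82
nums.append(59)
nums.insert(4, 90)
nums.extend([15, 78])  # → [-8, -6, 3, 59, 90, 15, 78]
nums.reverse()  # [78, 15, 90, 59, 3, -6, -8]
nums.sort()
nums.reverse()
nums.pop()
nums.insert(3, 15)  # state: [90, 78, 59, 15, 15, 3, -6]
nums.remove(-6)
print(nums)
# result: [90, 78, 59, 15, 15, 3]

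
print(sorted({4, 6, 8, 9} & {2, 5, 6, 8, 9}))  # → [6, 8, 9]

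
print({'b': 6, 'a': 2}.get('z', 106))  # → 106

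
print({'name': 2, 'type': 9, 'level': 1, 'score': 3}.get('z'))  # None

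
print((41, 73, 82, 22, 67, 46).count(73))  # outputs 1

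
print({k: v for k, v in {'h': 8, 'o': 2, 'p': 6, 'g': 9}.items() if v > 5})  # {'h': 8, 'p': 6, 'g': 9}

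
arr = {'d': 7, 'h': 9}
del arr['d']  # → {'h': 9}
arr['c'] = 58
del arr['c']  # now {'h': 9}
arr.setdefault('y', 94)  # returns 94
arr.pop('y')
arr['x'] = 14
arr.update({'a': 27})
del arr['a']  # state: {'h': 9, 'x': 14}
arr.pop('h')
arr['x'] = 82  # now {'x': 82}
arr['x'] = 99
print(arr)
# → {'x': 99}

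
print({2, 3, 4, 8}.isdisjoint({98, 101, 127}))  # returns True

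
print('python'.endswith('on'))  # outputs True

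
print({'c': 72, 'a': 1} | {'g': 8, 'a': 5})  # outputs {'c': 72, 'a': 5, 'g': 8}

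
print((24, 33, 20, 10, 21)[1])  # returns 33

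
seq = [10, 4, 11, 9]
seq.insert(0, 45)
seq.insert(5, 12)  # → [45, 10, 4, 11, 9, 12]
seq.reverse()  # [12, 9, 11, 4, 10, 45]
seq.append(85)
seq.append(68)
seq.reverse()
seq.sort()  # [4, 9, 10, 11, 12, 45, 68, 85]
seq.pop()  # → 85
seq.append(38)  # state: [4, 9, 10, 11, 12, 45, 68, 38]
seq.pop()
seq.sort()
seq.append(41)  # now [4, 9, 10, 11, 12, 45, 68, 41]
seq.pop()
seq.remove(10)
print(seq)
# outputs [4, 9, 11, 12, 45, 68]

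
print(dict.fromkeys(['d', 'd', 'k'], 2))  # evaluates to {'d': 2, 'k': 2}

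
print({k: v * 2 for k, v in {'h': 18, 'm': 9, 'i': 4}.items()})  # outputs {'h': 36, 'm': 18, 'i': 8}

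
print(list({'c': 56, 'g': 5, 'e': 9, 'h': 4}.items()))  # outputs [('c', 56), ('g', 5), ('e', 9), ('h', 4)]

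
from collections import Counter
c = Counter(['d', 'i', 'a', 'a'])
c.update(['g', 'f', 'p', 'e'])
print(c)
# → Counter({'a': 2, 'd': 1, 'i': 1, 'g': 1, 'f': 1, 'p': 1, 'e': 1})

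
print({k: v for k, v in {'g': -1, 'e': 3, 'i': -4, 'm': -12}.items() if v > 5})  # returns {}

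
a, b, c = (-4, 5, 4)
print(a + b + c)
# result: 5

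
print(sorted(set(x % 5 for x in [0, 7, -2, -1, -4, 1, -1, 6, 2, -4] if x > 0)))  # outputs [1, 2]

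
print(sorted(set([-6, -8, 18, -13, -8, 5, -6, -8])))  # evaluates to [-13, -8, -6, 5, 18]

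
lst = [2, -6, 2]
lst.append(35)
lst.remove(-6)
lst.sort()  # [2, 2, 35]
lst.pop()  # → 35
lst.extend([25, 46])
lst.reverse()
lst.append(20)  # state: [46, 25, 2, 2, 20]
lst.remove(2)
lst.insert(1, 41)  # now [46, 41, 25, 2, 20]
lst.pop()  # 20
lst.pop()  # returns 2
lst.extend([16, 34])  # [46, 41, 25, 16, 34]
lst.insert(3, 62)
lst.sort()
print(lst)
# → [16, 25, 34, 41, 46, 62]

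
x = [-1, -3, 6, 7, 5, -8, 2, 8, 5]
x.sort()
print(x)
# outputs [-8, -3, -1, 2, 5, 5, 6, 7, 8]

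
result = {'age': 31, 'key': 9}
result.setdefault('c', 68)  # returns 68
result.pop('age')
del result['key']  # {'c': 68}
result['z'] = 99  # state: {'c': 68, 'z': 99}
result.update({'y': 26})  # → {'c': 68, 'z': 99, 'y': 26}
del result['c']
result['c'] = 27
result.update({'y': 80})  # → {'z': 99, 'y': 80, 'c': 27}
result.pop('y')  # 80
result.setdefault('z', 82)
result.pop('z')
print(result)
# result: {'c': 27}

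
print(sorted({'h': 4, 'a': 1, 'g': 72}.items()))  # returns [('a', 1), ('g', 72), ('h', 4)]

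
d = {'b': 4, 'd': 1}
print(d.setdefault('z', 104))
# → 104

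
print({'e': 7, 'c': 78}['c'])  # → 78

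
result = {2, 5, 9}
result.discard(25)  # {2, 5, 9}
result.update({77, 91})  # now {2, 5, 9, 77, 91}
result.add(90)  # {2, 5, 9, 77, 90, 91}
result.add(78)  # {2, 5, 9, 77, 78, 90, 91}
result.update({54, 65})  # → {2, 5, 9, 54, 65, 77, 78, 90, 91}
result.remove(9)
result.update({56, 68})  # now {2, 5, 54, 56, 65, 68, 77, 78, 90, 91}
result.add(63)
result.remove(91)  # {2, 5, 54, 56, 63, 65, 68, 77, 78, 90}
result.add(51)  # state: {2, 5, 51, 54, 56, 63, 65, 68, 77, 78, 90}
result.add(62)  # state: {2, 5, 51, 54, 56, 62, 63, 65, 68, 77, 78, 90}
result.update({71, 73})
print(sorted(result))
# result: [2, 5, 51, 54, 56, 62, 63, 65, 68, 71, 73, 77, 78, 90]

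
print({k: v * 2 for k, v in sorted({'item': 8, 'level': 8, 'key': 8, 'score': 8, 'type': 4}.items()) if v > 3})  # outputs {'item': 16, 'key': 16, 'level': 16, 'score': 16, 'type': 8}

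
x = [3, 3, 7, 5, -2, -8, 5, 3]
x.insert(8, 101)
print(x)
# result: [3, 3, 7, 5, -2, -8, 5, 3, 101]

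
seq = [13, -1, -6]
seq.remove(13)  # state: [-1, -6]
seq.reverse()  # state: [-6, -1]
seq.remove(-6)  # [-1]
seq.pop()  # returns -1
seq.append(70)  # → [70]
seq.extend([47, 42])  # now [70, 47, 42]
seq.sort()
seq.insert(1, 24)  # [42, 24, 47, 70]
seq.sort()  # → [24, 42, 47, 70]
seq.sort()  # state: [24, 42, 47, 70]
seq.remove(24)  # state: [42, 47, 70]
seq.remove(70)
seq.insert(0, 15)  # [15, 42, 47]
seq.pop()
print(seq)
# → [15, 42]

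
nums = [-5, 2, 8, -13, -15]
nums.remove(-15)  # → [-5, 2, 8, -13]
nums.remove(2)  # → [-5, 8, -13]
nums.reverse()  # [-13, 8, -5]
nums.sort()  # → [-13, -5, 8]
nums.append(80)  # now [-13, -5, 8, 80]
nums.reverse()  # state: [80, 8, -5, -13]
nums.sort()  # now [-13, -5, 8, 80]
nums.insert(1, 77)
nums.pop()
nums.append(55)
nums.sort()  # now [-13, -5, 8, 55, 77]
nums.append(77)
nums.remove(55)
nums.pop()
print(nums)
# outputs [-13, -5, 8, 77]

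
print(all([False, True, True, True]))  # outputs False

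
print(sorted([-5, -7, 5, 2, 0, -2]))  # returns [-7, -5, -2, 0, 2, 5]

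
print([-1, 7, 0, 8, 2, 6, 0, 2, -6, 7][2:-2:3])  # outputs [0, 6]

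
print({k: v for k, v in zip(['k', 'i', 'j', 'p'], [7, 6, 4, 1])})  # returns {'k': 7, 'i': 6, 'j': 4, 'p': 1}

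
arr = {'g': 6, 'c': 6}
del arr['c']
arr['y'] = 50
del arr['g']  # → {'y': 50}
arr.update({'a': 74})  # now {'y': 50, 'a': 74}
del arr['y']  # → {'a': 74}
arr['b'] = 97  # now {'a': 74, 'b': 97}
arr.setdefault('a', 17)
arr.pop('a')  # 74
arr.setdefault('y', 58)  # 58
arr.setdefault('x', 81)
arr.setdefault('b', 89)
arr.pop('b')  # 97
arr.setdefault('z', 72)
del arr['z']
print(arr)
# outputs {'y': 58, 'x': 81}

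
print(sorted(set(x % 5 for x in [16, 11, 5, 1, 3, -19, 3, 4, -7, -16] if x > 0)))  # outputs [0, 1, 3, 4]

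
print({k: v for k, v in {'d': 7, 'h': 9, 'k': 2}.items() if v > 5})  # {'d': 7, 'h': 9}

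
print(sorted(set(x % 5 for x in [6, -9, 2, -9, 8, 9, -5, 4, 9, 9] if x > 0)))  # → [1, 2, 3, 4]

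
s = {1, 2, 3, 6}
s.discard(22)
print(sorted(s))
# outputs [1, 2, 3, 6]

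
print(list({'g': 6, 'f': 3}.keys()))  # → ['g', 'f']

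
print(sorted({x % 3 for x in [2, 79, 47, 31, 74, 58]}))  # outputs [1, 2]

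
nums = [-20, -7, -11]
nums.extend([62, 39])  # [-20, -7, -11, 62, 39]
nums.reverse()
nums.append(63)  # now [39, 62, -11, -7, -20, 63]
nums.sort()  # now [-20, -11, -7, 39, 62, 63]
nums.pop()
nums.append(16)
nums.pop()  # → 16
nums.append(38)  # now [-20, -11, -7, 39, 62, 38]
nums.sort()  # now [-20, -11, -7, 38, 39, 62]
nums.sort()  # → [-20, -11, -7, 38, 39, 62]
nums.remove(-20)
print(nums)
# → [-11, -7, 38, 39, 62]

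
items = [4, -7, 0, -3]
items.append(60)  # [4, -7, 0, -3, 60]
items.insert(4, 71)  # [4, -7, 0, -3, 71, 60]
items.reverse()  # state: [60, 71, -3, 0, -7, 4]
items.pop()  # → 4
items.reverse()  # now [-7, 0, -3, 71, 60]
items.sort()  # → [-7, -3, 0, 60, 71]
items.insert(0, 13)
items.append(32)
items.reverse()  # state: [32, 71, 60, 0, -3, -7, 13]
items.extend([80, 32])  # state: [32, 71, 60, 0, -3, -7, 13, 80, 32]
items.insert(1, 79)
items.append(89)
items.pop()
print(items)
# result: [32, 79, 71, 60, 0, -3, -7, 13, 80, 32]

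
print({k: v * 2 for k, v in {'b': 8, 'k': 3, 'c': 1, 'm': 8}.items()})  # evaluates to {'b': 16, 'k': 6, 'c': 2, 'm': 16}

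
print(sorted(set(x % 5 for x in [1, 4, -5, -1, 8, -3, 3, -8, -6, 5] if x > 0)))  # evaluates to [0, 1, 3, 4]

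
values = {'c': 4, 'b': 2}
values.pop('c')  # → 4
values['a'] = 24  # {'b': 2, 'a': 24}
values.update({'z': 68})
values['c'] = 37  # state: {'b': 2, 'a': 24, 'z': 68, 'c': 37}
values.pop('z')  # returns 68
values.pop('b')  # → 2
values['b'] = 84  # {'a': 24, 'c': 37, 'b': 84}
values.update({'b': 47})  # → {'a': 24, 'c': 37, 'b': 47}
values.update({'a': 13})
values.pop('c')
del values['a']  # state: {'b': 47}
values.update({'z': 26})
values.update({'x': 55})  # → {'b': 47, 'z': 26, 'x': 55}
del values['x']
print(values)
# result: {'b': 47, 'z': 26}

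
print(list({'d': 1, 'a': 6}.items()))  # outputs [('d', 1), ('a', 6)]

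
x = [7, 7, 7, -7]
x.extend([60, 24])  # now [7, 7, 7, -7, 60, 24]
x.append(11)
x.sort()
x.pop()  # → 60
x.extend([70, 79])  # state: [-7, 7, 7, 7, 11, 24, 70, 79]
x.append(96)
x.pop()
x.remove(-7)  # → [7, 7, 7, 11, 24, 70, 79]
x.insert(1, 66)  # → [7, 66, 7, 7, 11, 24, 70, 79]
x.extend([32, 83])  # [7, 66, 7, 7, 11, 24, 70, 79, 32, 83]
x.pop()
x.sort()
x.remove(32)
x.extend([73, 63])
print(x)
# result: [7, 7, 7, 11, 24, 66, 70, 79, 73, 63]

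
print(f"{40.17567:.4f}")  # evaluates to 40.1757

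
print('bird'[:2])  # bi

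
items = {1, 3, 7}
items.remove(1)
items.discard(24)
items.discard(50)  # {3, 7}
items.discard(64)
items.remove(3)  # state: {7}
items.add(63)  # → {7, 63}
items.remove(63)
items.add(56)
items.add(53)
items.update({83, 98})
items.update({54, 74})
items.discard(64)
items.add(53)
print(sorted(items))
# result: [7, 53, 54, 56, 74, 83, 98]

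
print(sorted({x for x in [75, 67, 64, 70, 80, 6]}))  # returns [6, 64, 67, 70, 75, 80]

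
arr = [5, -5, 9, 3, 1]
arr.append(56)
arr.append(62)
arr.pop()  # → 62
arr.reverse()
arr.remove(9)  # [56, 1, 3, -5, 5]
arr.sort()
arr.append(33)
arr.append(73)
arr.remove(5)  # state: [-5, 1, 3, 56, 33, 73]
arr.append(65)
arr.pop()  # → 65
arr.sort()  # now [-5, 1, 3, 33, 56, 73]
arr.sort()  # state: [-5, 1, 3, 33, 56, 73]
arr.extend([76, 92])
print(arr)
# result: [-5, 1, 3, 33, 56, 73, 76, 92]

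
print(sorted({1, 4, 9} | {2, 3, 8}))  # [1, 2, 3, 4, 8, 9]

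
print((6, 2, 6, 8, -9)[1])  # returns 2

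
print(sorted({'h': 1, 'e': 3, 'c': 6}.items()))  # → [('c', 6), ('e', 3), ('h', 1)]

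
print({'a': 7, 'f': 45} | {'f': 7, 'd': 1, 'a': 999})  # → {'a': 999, 'f': 7, 'd': 1}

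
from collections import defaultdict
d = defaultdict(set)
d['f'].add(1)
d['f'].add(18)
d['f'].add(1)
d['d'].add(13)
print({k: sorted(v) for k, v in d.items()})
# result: {'f': [1, 18], 'd': [13]}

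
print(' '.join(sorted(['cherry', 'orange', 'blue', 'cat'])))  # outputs blue cat cherry orange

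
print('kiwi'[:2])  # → ki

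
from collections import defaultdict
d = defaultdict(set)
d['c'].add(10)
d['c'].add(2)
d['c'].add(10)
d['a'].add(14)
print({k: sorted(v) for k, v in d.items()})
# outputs {'c': [2, 10], 'a': [14]}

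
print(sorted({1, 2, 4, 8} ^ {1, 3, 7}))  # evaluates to [2, 3, 4, 7, 8]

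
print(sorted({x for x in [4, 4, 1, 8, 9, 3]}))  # [1, 3, 4, 8, 9]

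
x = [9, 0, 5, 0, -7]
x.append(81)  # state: [9, 0, 5, 0, -7, 81]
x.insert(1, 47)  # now [9, 47, 0, 5, 0, -7, 81]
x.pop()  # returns 81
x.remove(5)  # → [9, 47, 0, 0, -7]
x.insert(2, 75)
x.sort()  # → [-7, 0, 0, 9, 47, 75]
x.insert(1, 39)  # [-7, 39, 0, 0, 9, 47, 75]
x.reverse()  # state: [75, 47, 9, 0, 0, 39, -7]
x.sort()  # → [-7, 0, 0, 9, 39, 47, 75]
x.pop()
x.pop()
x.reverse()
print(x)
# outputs [39, 9, 0, 0, -7]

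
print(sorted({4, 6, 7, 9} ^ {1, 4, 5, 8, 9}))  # [1, 5, 6, 7, 8]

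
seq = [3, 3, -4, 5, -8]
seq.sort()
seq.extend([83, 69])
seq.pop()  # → 69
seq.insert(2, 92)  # [-8, -4, 92, 3, 3, 5, 83]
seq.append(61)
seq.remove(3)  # [-8, -4, 92, 3, 5, 83, 61]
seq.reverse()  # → [61, 83, 5, 3, 92, -4, -8]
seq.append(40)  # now [61, 83, 5, 3, 92, -4, -8, 40]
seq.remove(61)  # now [83, 5, 3, 92, -4, -8, 40]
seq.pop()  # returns 40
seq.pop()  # -8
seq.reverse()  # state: [-4, 92, 3, 5, 83]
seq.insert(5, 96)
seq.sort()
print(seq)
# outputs [-4, 3, 5, 83, 92, 96]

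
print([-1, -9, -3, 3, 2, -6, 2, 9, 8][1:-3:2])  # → [-9, 3, -6]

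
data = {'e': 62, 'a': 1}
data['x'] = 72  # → {'e': 62, 'a': 1, 'x': 72}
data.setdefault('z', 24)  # 24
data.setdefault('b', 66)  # 66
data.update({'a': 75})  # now {'e': 62, 'a': 75, 'x': 72, 'z': 24, 'b': 66}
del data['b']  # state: {'e': 62, 'a': 75, 'x': 72, 'z': 24}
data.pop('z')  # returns 24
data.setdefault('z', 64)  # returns 64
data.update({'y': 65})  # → {'e': 62, 'a': 75, 'x': 72, 'z': 64, 'y': 65}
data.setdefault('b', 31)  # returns 31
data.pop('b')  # 31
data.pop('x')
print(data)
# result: {'e': 62, 'a': 75, 'z': 64, 'y': 65}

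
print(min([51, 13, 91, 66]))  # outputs 13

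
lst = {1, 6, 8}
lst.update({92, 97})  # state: {1, 6, 8, 92, 97}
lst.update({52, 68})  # {1, 6, 8, 52, 68, 92, 97}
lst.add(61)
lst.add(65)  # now {1, 6, 8, 52, 61, 65, 68, 92, 97}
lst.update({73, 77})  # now {1, 6, 8, 52, 61, 65, 68, 73, 77, 92, 97}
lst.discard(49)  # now {1, 6, 8, 52, 61, 65, 68, 73, 77, 92, 97}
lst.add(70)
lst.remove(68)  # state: {1, 6, 8, 52, 61, 65, 70, 73, 77, 92, 97}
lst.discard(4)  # {1, 6, 8, 52, 61, 65, 70, 73, 77, 92, 97}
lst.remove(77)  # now {1, 6, 8, 52, 61, 65, 70, 73, 92, 97}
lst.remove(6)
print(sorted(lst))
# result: [1, 8, 52, 61, 65, 70, 73, 92, 97]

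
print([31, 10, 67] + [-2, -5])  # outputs [31, 10, 67, -2, -5]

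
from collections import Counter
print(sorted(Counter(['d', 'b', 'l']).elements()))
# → ['b', 'd', 'l']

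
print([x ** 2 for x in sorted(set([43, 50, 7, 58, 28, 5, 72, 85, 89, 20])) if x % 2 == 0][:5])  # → [400, 784, 2500, 3364, 5184]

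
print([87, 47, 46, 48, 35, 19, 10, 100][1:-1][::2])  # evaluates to [47, 48, 19]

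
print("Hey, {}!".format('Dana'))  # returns Hey, Dana!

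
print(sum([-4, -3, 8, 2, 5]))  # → 8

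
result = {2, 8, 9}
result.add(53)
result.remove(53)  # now {2, 8, 9}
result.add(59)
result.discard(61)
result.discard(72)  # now {2, 8, 9, 59}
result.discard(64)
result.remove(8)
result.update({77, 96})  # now {2, 9, 59, 77, 96}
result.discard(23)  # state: {2, 9, 59, 77, 96}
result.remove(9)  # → {2, 59, 77, 96}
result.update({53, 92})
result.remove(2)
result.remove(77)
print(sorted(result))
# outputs [53, 59, 92, 96]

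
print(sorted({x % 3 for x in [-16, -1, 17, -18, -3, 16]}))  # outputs [0, 1, 2]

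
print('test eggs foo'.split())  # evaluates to ['test', 'eggs', 'foo']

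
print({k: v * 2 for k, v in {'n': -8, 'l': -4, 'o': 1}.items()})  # {'n': -16, 'l': -8, 'o': 2}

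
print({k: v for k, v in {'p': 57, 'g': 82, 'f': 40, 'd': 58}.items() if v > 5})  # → {'p': 57, 'g': 82, 'f': 40, 'd': 58}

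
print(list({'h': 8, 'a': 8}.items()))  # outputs [('h', 8), ('a', 8)]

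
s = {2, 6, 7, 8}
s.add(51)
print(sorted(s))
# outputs [2, 6, 7, 8, 51]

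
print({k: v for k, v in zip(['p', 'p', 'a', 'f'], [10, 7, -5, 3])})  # {'p': 7, 'a': -5, 'f': 3}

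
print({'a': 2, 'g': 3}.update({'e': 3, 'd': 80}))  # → None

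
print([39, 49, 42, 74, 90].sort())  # None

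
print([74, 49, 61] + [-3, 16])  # [74, 49, 61, -3, 16]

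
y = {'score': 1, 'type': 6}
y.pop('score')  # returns 1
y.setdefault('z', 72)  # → 72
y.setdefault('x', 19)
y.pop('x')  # 19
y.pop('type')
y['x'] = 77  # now {'z': 72, 'x': 77}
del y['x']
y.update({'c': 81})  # {'z': 72, 'c': 81}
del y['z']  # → {'c': 81}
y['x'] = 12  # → {'c': 81, 'x': 12}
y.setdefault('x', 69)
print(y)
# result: {'c': 81, 'x': 12}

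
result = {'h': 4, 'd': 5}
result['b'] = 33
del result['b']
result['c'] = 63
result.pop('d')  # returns 5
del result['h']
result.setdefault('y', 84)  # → 84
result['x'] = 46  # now {'c': 63, 'y': 84, 'x': 46}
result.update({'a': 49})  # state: {'c': 63, 'y': 84, 'x': 46, 'a': 49}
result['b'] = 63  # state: {'c': 63, 'y': 84, 'x': 46, 'a': 49, 'b': 63}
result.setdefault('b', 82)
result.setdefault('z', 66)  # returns 66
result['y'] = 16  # {'c': 63, 'y': 16, 'x': 46, 'a': 49, 'b': 63, 'z': 66}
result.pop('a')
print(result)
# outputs {'c': 63, 'y': 16, 'x': 46, 'b': 63, 'z': 66}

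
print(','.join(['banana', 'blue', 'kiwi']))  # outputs banana,blue,kiwi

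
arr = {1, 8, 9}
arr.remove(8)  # {1, 9}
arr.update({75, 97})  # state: {1, 9, 75, 97}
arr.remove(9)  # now {1, 75, 97}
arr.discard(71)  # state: {1, 75, 97}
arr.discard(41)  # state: {1, 75, 97}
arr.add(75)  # {1, 75, 97}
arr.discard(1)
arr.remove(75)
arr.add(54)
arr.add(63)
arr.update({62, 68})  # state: {54, 62, 63, 68, 97}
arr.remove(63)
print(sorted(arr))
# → [54, 62, 68, 97]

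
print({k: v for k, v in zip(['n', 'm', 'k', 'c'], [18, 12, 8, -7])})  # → {'n': 18, 'm': 12, 'k': 8, 'c': -7}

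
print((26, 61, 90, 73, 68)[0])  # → 26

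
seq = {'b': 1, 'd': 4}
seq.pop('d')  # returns 4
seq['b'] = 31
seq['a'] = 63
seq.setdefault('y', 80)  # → 80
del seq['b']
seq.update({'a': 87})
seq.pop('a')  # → 87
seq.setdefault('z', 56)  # 56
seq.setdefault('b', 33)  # 33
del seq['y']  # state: {'z': 56, 'b': 33}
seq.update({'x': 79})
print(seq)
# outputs {'z': 56, 'b': 33, 'x': 79}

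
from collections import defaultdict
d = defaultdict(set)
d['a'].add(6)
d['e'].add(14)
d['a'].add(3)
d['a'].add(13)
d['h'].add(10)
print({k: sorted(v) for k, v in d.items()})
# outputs {'a': [3, 6, 13], 'e': [14], 'h': [10]}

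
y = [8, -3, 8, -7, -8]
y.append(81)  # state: [8, -3, 8, -7, -8, 81]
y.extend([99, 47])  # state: [8, -3, 8, -7, -8, 81, 99, 47]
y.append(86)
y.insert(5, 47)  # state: [8, -3, 8, -7, -8, 47, 81, 99, 47, 86]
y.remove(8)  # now [-3, 8, -7, -8, 47, 81, 99, 47, 86]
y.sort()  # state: [-8, -7, -3, 8, 47, 47, 81, 86, 99]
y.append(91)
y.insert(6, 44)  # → [-8, -7, -3, 8, 47, 47, 44, 81, 86, 99, 91]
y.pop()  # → 91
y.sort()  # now [-8, -7, -3, 8, 44, 47, 47, 81, 86, 99]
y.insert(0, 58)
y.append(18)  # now [58, -8, -7, -3, 8, 44, 47, 47, 81, 86, 99, 18]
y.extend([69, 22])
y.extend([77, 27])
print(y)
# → [58, -8, -7, -3, 8, 44, 47, 47, 81, 86, 99, 18, 69, 22, 77, 27]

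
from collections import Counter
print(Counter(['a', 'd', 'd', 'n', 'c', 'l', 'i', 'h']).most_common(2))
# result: [('d', 2), ('a', 1)]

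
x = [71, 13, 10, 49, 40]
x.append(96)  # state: [71, 13, 10, 49, 40, 96]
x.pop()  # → 96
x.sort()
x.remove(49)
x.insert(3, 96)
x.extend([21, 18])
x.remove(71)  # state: [10, 13, 40, 96, 21, 18]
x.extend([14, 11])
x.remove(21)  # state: [10, 13, 40, 96, 18, 14, 11]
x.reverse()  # [11, 14, 18, 96, 40, 13, 10]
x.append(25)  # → [11, 14, 18, 96, 40, 13, 10, 25]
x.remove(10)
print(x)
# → [11, 14, 18, 96, 40, 13, 25]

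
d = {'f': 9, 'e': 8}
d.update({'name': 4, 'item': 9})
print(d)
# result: {'f': 9, 'e': 8, 'name': 4, 'item': 9}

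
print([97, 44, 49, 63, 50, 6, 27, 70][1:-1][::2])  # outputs [44, 63, 6]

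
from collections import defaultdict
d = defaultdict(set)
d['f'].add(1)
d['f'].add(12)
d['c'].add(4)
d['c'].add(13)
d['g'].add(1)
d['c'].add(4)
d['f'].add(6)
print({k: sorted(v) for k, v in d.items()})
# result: {'f': [1, 6, 12], 'c': [4, 13], 'g': [1]}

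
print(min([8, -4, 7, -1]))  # -4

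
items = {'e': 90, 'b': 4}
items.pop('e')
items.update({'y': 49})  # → {'b': 4, 'y': 49}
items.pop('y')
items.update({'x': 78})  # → {'b': 4, 'x': 78}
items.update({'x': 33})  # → {'b': 4, 'x': 33}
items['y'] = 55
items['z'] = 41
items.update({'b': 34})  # {'b': 34, 'x': 33, 'y': 55, 'z': 41}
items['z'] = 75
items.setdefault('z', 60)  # 75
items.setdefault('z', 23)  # 75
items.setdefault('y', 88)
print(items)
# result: {'b': 34, 'x': 33, 'y': 55, 'z': 75}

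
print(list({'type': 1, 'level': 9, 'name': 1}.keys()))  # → ['type', 'level', 'name']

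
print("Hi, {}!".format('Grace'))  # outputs Hi, Grace!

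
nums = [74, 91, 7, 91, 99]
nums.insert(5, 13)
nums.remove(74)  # [91, 7, 91, 99, 13]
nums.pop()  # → 13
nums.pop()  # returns 99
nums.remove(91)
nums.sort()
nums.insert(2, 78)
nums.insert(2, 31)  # [7, 91, 31, 78]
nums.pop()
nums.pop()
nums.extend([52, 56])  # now [7, 91, 52, 56]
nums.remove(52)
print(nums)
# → [7, 91, 56]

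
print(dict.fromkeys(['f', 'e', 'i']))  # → {'f': None, 'e': None, 'i': None}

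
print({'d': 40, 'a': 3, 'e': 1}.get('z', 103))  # 103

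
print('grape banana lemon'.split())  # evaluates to ['grape', 'banana', 'lemon']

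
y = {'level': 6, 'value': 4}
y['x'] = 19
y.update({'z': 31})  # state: {'level': 6, 'value': 4, 'x': 19, 'z': 31}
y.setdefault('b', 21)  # 21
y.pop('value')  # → 4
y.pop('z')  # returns 31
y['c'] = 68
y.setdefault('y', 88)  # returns 88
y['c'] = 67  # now {'level': 6, 'x': 19, 'b': 21, 'c': 67, 'y': 88}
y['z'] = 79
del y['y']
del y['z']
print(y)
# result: {'level': 6, 'x': 19, 'b': 21, 'c': 67}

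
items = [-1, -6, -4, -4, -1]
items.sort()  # [-6, -4, -4, -1, -1]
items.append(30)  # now [-6, -4, -4, -1, -1, 30]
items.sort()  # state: [-6, -4, -4, -1, -1, 30]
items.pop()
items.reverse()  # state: [-1, -1, -4, -4, -6]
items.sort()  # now [-6, -4, -4, -1, -1]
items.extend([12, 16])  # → [-6, -4, -4, -1, -1, 12, 16]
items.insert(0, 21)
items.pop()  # 16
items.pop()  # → 12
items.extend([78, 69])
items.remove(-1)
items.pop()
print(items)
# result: [21, -6, -4, -4, -1, 78]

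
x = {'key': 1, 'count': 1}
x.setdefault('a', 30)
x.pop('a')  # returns 30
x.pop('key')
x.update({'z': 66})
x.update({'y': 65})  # {'count': 1, 'z': 66, 'y': 65}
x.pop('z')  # 66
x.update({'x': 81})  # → {'count': 1, 'y': 65, 'x': 81}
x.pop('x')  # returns 81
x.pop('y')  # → 65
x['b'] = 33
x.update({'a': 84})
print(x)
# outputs {'count': 1, 'b': 33, 'a': 84}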